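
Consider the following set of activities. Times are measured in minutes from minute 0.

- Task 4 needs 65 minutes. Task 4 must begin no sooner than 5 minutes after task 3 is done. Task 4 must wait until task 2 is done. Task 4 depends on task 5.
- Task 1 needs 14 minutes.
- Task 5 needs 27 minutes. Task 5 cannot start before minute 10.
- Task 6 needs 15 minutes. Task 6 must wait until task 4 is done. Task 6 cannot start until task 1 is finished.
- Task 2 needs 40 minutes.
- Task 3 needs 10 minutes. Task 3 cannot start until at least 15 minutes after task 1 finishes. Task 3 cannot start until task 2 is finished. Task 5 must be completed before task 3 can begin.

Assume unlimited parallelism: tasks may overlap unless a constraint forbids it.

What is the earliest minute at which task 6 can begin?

120

Task 5 cannot begin until its own release at minute 10. It runs from minute 10 to 10 + 27 = minute 37.
Task 2 can start immediately at minute 0; it finishes at minute 40.
Nothing blocks task 1, so it runs from minute 0 to minute 14.
Task 3 has to wait for task 1 (finishes minute 14, plus 15-minute gap → minute 29); task 2 (finishes minute 40); task 5 (finishes minute 37). The latest of these is minute 40, so task 3 runs minute 40 to 40 + 10 = minute 50.
For task 4: task 3 (finishes minute 50, plus 5-minute gap → minute 55); task 2 (finishes minute 40); task 5 (finishes minute 37). Taking the maximum gives a start of minute 55, and it finishes at 55 + 65 = minute 120.
Task 6 waits on task 4 (finishes minute 120); task 1 (finishes minute 14). The latest of these is minute 120, which is the earliest task 6 can start.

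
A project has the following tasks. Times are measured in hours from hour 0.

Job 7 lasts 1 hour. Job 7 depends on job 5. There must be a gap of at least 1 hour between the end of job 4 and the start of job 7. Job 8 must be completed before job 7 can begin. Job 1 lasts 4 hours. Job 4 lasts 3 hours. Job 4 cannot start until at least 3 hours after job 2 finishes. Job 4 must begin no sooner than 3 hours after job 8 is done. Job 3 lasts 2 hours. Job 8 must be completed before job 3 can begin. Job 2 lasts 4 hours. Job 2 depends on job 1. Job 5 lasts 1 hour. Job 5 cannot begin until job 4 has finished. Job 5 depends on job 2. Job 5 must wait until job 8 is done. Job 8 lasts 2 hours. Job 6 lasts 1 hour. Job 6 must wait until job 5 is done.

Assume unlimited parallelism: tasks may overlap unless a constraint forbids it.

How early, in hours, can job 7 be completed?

Job 8 can start immediately at hour 0; it finishes at hour 2.
Job 1 has no prerequisites, so it starts at hour 0 and finishes at hour 4.
Job 2 cannot begin until job 1 (finishes hour 4). It runs from hour 4 to 4 + 4 = hour 8.
Job 4 has to wait for job 2 (finishes hour 8, plus 3-hour gap → hour 11); job 8 (finishes hour 2, plus 3-hour gap → hour 5). The latest of these is hour 11, so job 4 runs hour 11 to 11 + 3 = hour 14.
Job 5 has to wait for job 4 (finishes hour 14); job 2 (finishes hour 8); job 8 (finishes hour 2). The latest of these is hour 14, so job 5 runs hour 14 to 14 + 1 = hour 15.
For job 7: job 5 (finishes hour 15); job 4 (finishes hour 14, plus 1-hour gap → hour 15); job 8 (finishes hour 2). Taking the maximum gives a start of hour 15, and it finishes at 15 + 1 = hour 16.

16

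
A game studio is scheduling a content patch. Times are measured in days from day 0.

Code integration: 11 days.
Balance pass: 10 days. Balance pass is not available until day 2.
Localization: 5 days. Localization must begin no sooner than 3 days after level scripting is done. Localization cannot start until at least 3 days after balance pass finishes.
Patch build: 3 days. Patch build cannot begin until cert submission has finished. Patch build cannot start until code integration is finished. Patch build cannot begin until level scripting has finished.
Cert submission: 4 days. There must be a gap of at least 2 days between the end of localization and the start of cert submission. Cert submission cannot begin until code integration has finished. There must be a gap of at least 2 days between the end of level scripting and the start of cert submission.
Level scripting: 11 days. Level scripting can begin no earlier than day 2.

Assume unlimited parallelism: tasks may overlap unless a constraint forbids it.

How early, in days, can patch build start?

After its own release at day 2, balance pass can start at day 2 and finishes at day 12.
Nothing blocks code integration, so it runs from day 0 to day 11.
After its own release at day 2, level scripting can start at day 2 and finishes at day 13.
Localization needs all of level scripting (finishes day 13, plus 3-day gap → day 16); balance pass (finishes day 12, plus 3-day gap → day 15). That puts its earliest start at day 16; it finishes at 16 + 5 = day 21.
Cert submission needs all of localization (finishes day 21, plus 2-day gap → day 23); code integration (finishes day 11); level scripting (finishes day 13, plus 2-day gap → day 15). That puts its earliest start at day 23; it finishes at 23 + 4 = day 27.
Patch build waits on cert submission (finishes day 27); code integration (finishes day 11); level scripting (finishes day 13). The latest of these is day 27, which is the earliest patch build can start.

27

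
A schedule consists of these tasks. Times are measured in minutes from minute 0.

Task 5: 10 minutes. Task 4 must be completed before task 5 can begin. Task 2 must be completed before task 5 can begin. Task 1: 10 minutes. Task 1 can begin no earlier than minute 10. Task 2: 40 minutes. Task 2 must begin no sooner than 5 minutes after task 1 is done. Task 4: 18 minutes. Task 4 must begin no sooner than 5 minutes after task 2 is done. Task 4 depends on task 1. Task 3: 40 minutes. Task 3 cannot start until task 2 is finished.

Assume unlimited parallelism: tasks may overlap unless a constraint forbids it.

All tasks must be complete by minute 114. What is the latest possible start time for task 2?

Task 3 has no dependents, so it just needs to finish by minute 114. Starting by 114 − 40 = minute 74 achieves that.
Task 5 has no dependents, so it just needs to finish by minute 114. Starting by 114 − 10 = minute 104 achieves that.
Task 4 has to be done before task 5 (must start by minute 104). That means finishing by minute 104, i.e. starting by 104 − 18 = minute 86.
For task 2: task 3 (must start by minute 74); task 4 (must start by minute 86, minus 5-minute gap → minute 81); task 5 (must start by minute 104). The most restrictive is minute 74; with a 40-minute duration, task 2 must start by minute 34.

34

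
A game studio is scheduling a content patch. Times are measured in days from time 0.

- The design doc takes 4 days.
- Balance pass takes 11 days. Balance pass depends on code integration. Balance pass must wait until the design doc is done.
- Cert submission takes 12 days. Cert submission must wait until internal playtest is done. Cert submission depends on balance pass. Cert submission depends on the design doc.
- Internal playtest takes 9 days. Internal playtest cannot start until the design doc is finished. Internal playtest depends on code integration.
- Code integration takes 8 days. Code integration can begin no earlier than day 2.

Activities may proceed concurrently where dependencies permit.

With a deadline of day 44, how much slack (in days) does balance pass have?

11

Code integration waits on its own release at day 2, so it starts at day 2 and finishes at 2 + 8 = day 10.
The design doc has no prerequisites, so it starts at day 0 and finishes at day 4.
For balance pass: code integration (finishes day 10); the design doc (finishes day 4). Taking the maximum gives a start of day 10, and it finishes at 10 + 11 = day 21.

Working backward from the deadline:
Nothing follows cert submission; the deadline of day 44 is its only limit. It must start by 44 − 12 = day 32.
Balance pass has to be done before cert submission (must start by day 32). That means finishing by day 32, i.e. starting by 32 − 11 = day 21.
So balance pass can start as early as day 10 and as late as day 21, giving 21 − 10 = 11 days of slack.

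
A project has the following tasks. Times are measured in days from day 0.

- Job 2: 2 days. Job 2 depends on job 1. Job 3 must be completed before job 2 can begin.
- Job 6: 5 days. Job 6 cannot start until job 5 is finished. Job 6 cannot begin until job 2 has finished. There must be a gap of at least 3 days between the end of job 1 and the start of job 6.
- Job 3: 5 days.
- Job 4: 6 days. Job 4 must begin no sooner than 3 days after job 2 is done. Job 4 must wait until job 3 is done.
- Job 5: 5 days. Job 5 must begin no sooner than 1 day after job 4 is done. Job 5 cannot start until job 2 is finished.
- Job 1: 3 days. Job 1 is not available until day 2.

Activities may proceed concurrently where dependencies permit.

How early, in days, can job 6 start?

Nothing blocks job 3, so it runs from day 0 to day 5.
Job 1 waits on its own release at day 2, so it starts at day 2 and finishes at 2 + 3 = day 5.
For job 2: job 1 (finishes day 5); job 3 (finishes day 5). Taking the maximum gives a start of day 5, and it finishes at 5 + 2 = day 7.
Job 4 cannot start until job 2 (finishes day 7, plus 3-day gap → day 10); job 3 (finishes day 5). The controlling bound is day 10, so job 4 finishes at 10 + 6 = day 16.
Job 5 cannot start until job 4 (finishes day 16, plus 1-day gap → day 17); job 2 (finishes day 7). The controlling bound is day 17, so job 5 finishes at 17 + 5 = day 22.
Job 6 waits on job 5 (finishes day 22); job 2 (finishes day 7); job 1 (finishes day 5, plus 3-day gap → day 8). The latest of these is day 22, which is the earliest job 6 can start.

22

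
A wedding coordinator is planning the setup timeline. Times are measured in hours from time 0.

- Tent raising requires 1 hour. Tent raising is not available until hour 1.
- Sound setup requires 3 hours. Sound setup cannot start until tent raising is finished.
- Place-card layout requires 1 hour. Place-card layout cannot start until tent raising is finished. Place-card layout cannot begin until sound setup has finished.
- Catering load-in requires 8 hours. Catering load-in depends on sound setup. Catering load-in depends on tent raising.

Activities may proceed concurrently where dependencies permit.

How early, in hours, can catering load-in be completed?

After its own release at hour 1, tent raising can start at hour 1 and finishes at hour 2.
After tent raising (finishes hour 2), sound setup can start at hour 2 and finishes at hour 5.
For catering load-in: sound setup (finishes hour 5); tent raising (finishes hour 2). Taking the maximum gives a start of hour 5, and it finishes at 5 + 8 = hour 13.

13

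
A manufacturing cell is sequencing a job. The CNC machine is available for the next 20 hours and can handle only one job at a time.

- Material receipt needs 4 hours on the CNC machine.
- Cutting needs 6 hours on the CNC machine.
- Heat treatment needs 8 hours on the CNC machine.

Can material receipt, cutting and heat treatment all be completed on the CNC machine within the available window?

Running back to back, the jobs need 4 + 6 + 8 = 18 hours on the CNC machine.
Since 18 ≤ 20, they fit within the window.

Yes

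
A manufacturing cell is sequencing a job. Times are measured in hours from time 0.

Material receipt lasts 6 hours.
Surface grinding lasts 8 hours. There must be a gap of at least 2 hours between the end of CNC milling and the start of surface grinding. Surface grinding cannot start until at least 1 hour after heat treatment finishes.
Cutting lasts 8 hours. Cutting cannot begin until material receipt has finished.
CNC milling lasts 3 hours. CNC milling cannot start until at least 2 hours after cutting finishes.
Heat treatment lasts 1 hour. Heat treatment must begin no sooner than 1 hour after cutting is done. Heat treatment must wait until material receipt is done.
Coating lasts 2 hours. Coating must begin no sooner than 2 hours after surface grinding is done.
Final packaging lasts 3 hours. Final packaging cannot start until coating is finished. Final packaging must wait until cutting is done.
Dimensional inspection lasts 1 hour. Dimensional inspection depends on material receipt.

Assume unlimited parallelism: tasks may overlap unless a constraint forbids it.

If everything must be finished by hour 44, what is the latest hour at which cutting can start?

14

Nothing follows final packaging; the deadline of hour 44 is its only limit. It must start by 44 − 3 = hour 41.
Coating feeds into final packaging (must start by hour 41); so coating must finish by hour 41 and therefore start by hour 39.
Surface grinding has to be done before coating (must start by hour 39, minus 2-hour gap → hour 37). That means finishing by hour 37, i.e. starting by 37 − 8 = hour 29.
CNC milling has to be done before surface grinding (must start by hour 29, minus 2-hour gap → hour 27). That means finishing by hour 27, i.e. starting by 27 − 3 = hour 24.
Since surface grinding (must start by hour 29, minus 1-hour gap → hour 28) depends on it, heat treatment must finish by hour 28. Backing off its 1-hour duration gives a latest start of hour 27.
Cutting has several dependents: CNC milling (must start by hour 24, minus 2-hour gap → hour 22); heat treatment (must start by hour 27, minus 1-hour gap → hour 26); final packaging (must start by hour 41). The earliest of those limits is hour 22, so cutting must start by 22 − 8 = hour 14.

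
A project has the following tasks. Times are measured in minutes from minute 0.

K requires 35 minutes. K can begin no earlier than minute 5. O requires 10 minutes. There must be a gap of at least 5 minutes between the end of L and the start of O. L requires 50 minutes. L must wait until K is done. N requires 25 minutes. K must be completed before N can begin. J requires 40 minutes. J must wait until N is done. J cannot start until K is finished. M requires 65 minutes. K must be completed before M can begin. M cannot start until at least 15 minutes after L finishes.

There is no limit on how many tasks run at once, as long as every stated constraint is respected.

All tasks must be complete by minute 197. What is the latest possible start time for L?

67

Nothing follows M; the deadline of minute 197 is its only limit. It must start by 197 − 65 = minute 132.
To finish by minute 197, O (duration 10) must start no later than minute 187.
L has several dependents: M (must start by minute 132, minus 15-minute gap → minute 117); O (must start by minute 187, minus 5-minute gap → minute 182). The earliest of those limits is minute 117, so L must start by 117 − 50 = minute 67.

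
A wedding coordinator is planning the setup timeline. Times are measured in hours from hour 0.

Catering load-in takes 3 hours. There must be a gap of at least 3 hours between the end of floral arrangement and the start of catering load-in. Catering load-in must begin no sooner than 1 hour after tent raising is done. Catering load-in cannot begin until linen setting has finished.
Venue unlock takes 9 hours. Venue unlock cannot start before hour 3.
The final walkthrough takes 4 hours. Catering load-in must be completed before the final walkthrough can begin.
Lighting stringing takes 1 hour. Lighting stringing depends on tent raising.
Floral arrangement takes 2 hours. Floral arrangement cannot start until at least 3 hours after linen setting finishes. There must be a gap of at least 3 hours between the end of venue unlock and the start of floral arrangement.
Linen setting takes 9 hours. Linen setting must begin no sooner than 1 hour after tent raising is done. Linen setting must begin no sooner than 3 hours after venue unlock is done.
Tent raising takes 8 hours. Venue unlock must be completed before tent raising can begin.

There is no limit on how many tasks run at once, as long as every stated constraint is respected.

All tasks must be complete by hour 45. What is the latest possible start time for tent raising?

The final walkthrough must finish by hour 45; it takes 4 hours, so it must start by 45 − 4 = hour 41.
Catering load-in feeds into the final walkthrough (must start by hour 41); so catering load-in must finish by hour 41 and therefore start by hour 38.
Since catering load-in (must start by hour 38, minus 3-hour gap → hour 35) depends on it, floral arrangement must finish by hour 35. Backing off its 2-hour duration gives a latest start of hour 33.
Linen setting must finish in time for floral arrangement (must start by hour 33, minus 3-hour gap → hour 30); catering load-in (must start by hour 38). The tightest is hour 30, so linen setting must start by 30 − 9 = hour 21.
Lighting stringing has no dependents, so it just needs to finish by hour 45. Starting by 45 − 1 = hour 44 achieves that.
Tent raising must finish in time for linen setting (must start by hour 21, minus 1-hour gap → hour 20); lighting stringing (must start by hour 44); catering load-in (must start by hour 38, minus 1-hour gap → hour 37). The tightest is hour 20, so tent raising must start by 20 − 8 = hour 12.

12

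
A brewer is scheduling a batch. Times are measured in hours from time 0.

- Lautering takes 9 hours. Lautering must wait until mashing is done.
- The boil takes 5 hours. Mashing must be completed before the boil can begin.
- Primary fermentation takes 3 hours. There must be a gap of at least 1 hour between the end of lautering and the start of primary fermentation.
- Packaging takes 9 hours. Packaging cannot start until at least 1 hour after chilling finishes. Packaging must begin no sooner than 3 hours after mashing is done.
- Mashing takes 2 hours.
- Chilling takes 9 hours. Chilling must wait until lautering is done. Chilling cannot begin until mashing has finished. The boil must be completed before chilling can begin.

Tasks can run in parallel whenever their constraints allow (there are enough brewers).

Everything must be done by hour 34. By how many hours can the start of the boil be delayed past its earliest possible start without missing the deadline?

8

Mashing has no prerequisites, so it starts at hour 0 and finishes at hour 2.
The boil waits on mashing (finishes hour 2), so it starts at hour 2 and finishes at 2 + 5 = hour 7.

Working backward from the deadline:
To finish by hour 34, packaging (duration 9) must start no later than hour 25.
Chilling feeds into packaging (must start by hour 25, minus 1-hour gap → hour 24); so chilling must finish by hour 24 and therefore start by hour 15.
Since chilling (must start by hour 15) depends on it, the boil must finish by hour 15. Backing off its 5-hour duration gives a latest start of hour 10.
So the boil can start as early as hour 2 and as late as hour 10, giving 10 − 2 = 8 hours of slack.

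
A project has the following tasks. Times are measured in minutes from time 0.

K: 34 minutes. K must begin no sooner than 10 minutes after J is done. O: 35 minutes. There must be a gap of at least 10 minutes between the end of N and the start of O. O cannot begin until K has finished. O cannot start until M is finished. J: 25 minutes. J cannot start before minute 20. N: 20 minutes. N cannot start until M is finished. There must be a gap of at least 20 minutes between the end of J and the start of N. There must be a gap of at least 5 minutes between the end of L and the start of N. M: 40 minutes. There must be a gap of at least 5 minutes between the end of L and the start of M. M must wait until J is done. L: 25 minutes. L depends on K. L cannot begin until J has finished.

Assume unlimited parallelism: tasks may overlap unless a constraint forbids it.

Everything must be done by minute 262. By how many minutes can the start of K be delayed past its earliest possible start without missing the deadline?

After its own release at minute 20, J can start at minute 20 and finishes at minute 45.
K waits on J (finishes minute 45, plus 10-minute gap → minute 55), so it starts at minute 55 and finishes at 55 + 34 = minute 89.

Working backward from the deadline:
O must finish by minute 262; it takes 35 minutes, so it must start by 262 − 35 = minute 227.
Since O (must start by minute 227, minus 10-minute gap → minute 217) depends on it, N must finish by minute 217. Backing off its 20-minute duration gives a latest start of minute 197.
M feeds N (must start by minute 197); O (must start by minute 227). Taking the minimum, M must finish by minute 197 and start by 197 − 40 = minute 157.
L must finish in time for M (must start by minute 157, minus 5-minute gap → minute 152); N (must start by minute 197, minus 5-minute gap → minute 192). The tightest is minute 152, so L must start by 152 − 25 = minute 127.
K feeds L (must start by minute 127); O (must start by minute 227). Taking the minimum, K must finish by minute 127 and start by 127 − 34 = minute 93.
So K can start as early as minute 55 and as late as minute 93, giving 93 − 55 = 38 minutes of slack.

38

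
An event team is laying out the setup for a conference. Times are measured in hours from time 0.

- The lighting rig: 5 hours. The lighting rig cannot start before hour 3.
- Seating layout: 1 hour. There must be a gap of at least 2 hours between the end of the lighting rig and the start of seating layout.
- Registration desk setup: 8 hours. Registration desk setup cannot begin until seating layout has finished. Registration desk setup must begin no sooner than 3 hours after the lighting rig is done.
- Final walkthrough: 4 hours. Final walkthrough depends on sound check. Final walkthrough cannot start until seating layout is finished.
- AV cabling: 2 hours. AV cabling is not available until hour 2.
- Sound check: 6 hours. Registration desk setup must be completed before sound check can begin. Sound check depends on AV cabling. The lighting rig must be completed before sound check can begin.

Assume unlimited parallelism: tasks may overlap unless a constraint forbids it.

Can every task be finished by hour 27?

No

After its own release at hour 2, AV cabling can start at hour 2 and finishes at hour 4.
The lighting rig cannot begin until its own release at hour 3. It runs from hour 3 to 3 + 5 = hour 8.
Seating layout waits on the lighting rig (finishes hour 8, plus 2-hour gap → hour 10), so it starts at hour 10 and finishes at 10 + 1 = hour 11.
Registration desk setup needs all of seating layout (finishes hour 11); the lighting rig (finishes hour 8, plus 3-hour gap → hour 11). That puts its earliest start at hour 11; it finishes at 11 + 8 = hour 19.
Sound check cannot start until registration desk setup (finishes hour 19); AV cabling (finishes hour 4); the lighting rig (finishes hour 8). The controlling bound is hour 19, so sound check finishes at 19 + 6 = hour 25.
Final walkthrough needs all of sound check (finishes hour 25); seating layout (finishes hour 11). That puts its earliest start at hour 25; it finishes at 25 + 4 = hour 29.
The earliest everything can be done is hour 29, which is after the deadline of 27, so it is not possible.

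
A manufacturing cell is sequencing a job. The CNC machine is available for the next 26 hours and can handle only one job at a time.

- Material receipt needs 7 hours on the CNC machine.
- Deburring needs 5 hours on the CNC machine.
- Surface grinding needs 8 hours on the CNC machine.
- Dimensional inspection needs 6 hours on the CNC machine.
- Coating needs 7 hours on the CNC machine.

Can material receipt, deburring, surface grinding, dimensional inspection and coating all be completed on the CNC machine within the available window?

Running back to back, the jobs need 7 + 5 + 8 + 6 + 7 = 33 hours on the CNC machine.
Since 33 > 26, they cannot all fit.

No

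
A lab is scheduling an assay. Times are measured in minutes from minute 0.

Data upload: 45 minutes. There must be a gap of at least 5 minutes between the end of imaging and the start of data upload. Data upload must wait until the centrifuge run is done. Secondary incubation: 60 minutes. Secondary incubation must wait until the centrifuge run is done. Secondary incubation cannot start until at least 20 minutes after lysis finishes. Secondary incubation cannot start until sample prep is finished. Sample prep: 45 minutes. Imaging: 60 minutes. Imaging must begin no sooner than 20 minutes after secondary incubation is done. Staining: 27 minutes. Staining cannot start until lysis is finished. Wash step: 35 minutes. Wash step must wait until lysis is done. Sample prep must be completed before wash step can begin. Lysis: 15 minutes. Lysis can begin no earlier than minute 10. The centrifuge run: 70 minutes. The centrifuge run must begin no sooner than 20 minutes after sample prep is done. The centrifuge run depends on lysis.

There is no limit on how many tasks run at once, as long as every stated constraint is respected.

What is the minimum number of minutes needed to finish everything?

After its own release at minute 10, lysis can start at minute 10 and finishes at minute 25.
Staining cannot begin until lysis (finishes minute 25). It runs from minute 25 to 25 + 27 = minute 52.
Nothing blocks sample prep, so it runs from minute 0 to minute 45.
Wash step cannot start until lysis (finishes minute 25); sample prep (finishes minute 45). The controlling bound is minute 45, so wash step finishes at 45 + 35 = minute 80.
The centrifuge run cannot start until sample prep (finishes minute 45, plus 20-minute gap → minute 65); lysis (finishes minute 25). The controlling bound is minute 65, so the centrifuge run finishes at 65 + 70 = minute 135.
Secondary incubation has to wait for the centrifuge run (finishes minute 135); lysis (finishes minute 25, plus 20-minute gap → minute 45); sample prep (finishes minute 45). The latest of these is minute 135, so secondary incubation runs minute 135 to 135 + 60 = minute 195.
Imaging waits on secondary incubation (finishes minute 195, plus 20-minute gap → minute 215), so it starts at minute 215 and finishes at 215 + 60 = minute 275.
Data upload cannot start until imaging (finishes minute 275, plus 5-minute gap → minute 280); the centrifuge run (finishes minute 135). The controlling bound is minute 280, so data upload finishes at 280 + 45 = minute 325.
All tasks are finished once the last one completes. Finish times: Sample prep at 45, Lysis at 25, The centrifuge run at 135, Wash step at 80, Staining at 52, Secondary incubation at 195, Imaging at 275, Data upload at 325. The latest is minute 325.

325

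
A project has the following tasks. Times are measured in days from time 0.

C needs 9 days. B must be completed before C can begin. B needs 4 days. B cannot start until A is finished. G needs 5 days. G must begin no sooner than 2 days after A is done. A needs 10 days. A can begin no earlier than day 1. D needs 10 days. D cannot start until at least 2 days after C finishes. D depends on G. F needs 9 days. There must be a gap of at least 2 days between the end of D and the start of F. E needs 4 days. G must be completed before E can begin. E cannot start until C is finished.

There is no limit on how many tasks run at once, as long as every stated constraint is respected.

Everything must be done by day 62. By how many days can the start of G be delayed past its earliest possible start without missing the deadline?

A waits on its own release at day 1, so it starts at day 1 and finishes at 1 + 10 = day 11.
G waits on A (finishes day 11, plus 2-day gap → day 13), so it starts at day 13 and finishes at 13 + 5 = day 18.

Working backward from the deadline:
Nothing follows F; the deadline of day 62 is its only limit. It must start by 62 − 9 = day 53.
Since F (must start by day 53, minus 2-day gap → day 51) depends on it, D must finish by day 51. Backing off its 10-day duration gives a latest start of day 41.
To finish by day 62, E (duration 4) must start no later than day 58.
G feeds D (must start by day 41); E (must start by day 58). Taking the minimum, G must finish by day 41 and start by 41 − 5 = day 36.
So G can start as early as day 13 and as late as day 36, giving 36 − 13 = 23 days of slack.

23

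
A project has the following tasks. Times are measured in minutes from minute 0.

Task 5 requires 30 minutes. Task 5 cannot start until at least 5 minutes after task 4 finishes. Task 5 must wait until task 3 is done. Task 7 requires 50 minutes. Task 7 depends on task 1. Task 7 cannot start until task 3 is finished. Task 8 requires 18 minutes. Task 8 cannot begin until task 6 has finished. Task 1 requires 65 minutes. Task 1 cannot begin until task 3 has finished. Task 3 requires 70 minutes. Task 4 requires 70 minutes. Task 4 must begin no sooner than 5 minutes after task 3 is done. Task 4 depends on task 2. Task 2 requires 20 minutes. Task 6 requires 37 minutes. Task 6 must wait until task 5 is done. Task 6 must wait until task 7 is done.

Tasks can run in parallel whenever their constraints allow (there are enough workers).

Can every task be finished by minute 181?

Nothing blocks task 3, so it runs from minute 0 to minute 70.
Task 1 waits on task 3 (finishes minute 70), so it starts at minute 70 and finishes at 70 + 65 = minute 135.
For task 7: task 1 (finishes minute 135); task 3 (finishes minute 70). Taking the maximum gives a start of minute 135, and it finishes at 135 + 50 = minute 185.
Nothing blocks task 2, so it runs from minute 0 to minute 20.
Task 4 cannot start until task 3 (finishes minute 70, plus 5-minute gap → minute 75); task 2 (finishes minute 20). The controlling bound is minute 75, so task 4 finishes at 75 + 70 = minute 145.
For task 5: task 4 (finishes minute 145, plus 5-minute gap → minute 150); task 3 (finishes minute 70). Taking the maximum gives a start of minute 150, and it finishes at 150 + 30 = minute 180.
Task 6 cannot start until task 5 (finishes minute 180); task 7 (finishes minute 185). The controlling bound is minute 185, so task 6 finishes at 185 + 37 = minute 222.
Task 8 cannot begin until task 6 (finishes minute 222). It runs from minute 222 to 222 + 18 = minute 240.
The earliest everything can be done is minute 240, which is after the deadline of 181, so it is not possible.

No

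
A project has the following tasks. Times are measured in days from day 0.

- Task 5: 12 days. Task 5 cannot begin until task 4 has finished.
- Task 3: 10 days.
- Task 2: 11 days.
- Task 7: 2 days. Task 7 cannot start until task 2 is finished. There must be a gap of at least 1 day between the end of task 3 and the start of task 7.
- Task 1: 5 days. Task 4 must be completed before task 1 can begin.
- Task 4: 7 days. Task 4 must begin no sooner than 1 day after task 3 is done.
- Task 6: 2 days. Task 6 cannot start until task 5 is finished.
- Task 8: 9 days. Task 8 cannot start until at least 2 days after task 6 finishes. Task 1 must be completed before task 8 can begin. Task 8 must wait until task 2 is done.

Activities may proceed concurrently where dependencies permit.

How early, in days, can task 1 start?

Nothing blocks task 3, so it runs from day 0 to day 10.
After task 3 (finishes day 10, plus 1-day gap → day 11), task 4 can start at day 11 and finishes at day 18.
Task 1 waits on task 4 (finishes day 18), so the earliest it can start is day 18.

18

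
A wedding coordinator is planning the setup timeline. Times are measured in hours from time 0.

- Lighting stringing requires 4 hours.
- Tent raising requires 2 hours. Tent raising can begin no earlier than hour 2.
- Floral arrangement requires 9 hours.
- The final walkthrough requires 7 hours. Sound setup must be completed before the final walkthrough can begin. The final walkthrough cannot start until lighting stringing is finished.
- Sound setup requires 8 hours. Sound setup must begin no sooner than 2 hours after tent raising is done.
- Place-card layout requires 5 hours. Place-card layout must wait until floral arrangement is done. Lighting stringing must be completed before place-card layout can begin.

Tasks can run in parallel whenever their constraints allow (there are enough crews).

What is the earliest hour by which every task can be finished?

21

Nothing blocks lighting stringing, so it runs from hour 0 to hour 4.
Nothing blocks floral arrangement, so it runs from hour 0 to hour 9.
Place-card layout has to wait for floral arrangement (finishes hour 9); lighting stringing (finishes hour 4). The latest of these is hour 9, so place-card layout runs hour 9 to 9 + 5 = hour 14.
After its own release at hour 2, tent raising can start at hour 2 and finishes at hour 4.
Sound setup cannot begin until tent raising (finishes hour 4, plus 2-hour gap → hour 6). It runs from hour 6 to 6 + 8 = hour 14.
The final walkthrough cannot start until sound setup (finishes hour 14); lighting stringing (finishes hour 4). The controlling bound is hour 14, so the final walkthrough finishes at 14 + 7 = hour 21.
All tasks are finished once the last one completes. Finish times: Tent raising at 4, Floral arrangement at 9, Lighting stringing at 4, Sound setup at 14, Place-card layout at 14, The final walkthrough at 21. The latest is hour 21.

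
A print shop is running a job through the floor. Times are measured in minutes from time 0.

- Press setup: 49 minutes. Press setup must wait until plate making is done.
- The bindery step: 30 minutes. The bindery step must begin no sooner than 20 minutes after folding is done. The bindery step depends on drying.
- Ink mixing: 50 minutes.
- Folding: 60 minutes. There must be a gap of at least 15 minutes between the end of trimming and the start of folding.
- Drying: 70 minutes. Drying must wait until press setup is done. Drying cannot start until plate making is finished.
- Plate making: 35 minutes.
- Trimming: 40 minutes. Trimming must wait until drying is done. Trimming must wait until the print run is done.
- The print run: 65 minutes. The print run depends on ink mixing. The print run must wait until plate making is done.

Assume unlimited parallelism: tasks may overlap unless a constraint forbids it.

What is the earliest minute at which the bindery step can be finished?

Ink mixing can start immediately at minute 0; it finishes at minute 50.
Plate making has no prerequisites, so it starts at minute 0 and finishes at minute 35.
The print run cannot start until ink mixing (finishes minute 50); plate making (finishes minute 35). The controlling bound is minute 50, so the print run finishes at 50 + 65 = minute 115.
Press setup cannot begin until plate making (finishes minute 35). It runs from minute 35 to 35 + 49 = minute 84.
Drying cannot start until press setup (finishes minute 84); plate making (finishes minute 35). The controlling bound is minute 84, so drying finishes at 84 + 70 = minute 154.
Trimming needs all of drying (finishes minute 154); the print run (finishes minute 115). That puts its earliest start at minute 154; it finishes at 154 + 40 = minute 194.
Folding cannot begin until trimming (finishes minute 194, plus 15-minute gap → minute 209). It runs from minute 209 to 209 + 60 = minute 269.
For the bindery step: folding (finishes minute 269, plus 20-minute gap → minute 289); drying (finishes minute 154). Taking the maximum gives a start of minute 289, and it finishes at 289 + 30 = minute 319.

319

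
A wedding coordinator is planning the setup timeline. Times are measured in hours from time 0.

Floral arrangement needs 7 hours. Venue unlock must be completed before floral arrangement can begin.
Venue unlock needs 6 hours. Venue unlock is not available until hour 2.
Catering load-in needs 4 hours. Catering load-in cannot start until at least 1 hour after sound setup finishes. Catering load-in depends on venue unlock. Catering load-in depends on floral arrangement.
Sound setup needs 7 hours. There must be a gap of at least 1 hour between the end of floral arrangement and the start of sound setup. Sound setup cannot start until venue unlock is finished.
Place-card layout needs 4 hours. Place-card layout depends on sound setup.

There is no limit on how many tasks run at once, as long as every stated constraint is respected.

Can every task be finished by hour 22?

No

Venue unlock waits on its own release at hour 2, so it starts at hour 2 and finishes at 2 + 6 = hour 8.
Floral arrangement cannot begin until venue unlock (finishes hour 8). It runs from hour 8 to 8 + 7 = hour 15.
Sound setup cannot start until floral arrangement (finishes hour 15, plus 1-hour gap → hour 16); venue unlock (finishes hour 8). The controlling bound is hour 16, so sound setup finishes at 16 + 7 = hour 23.
Place-card layout waits on sound setup (finishes hour 23), so it starts at hour 23 and finishes at 23 + 4 = hour 27.
For catering load-in: sound setup (finishes hour 23, plus 1-hour gap → hour 24); venue unlock (finishes hour 8); floral arrangement (finishes hour 15). Taking the maximum gives a start of hour 24, and it finishes at 24 + 4 = hour 28.
The earliest everything can be done is hour 28, which is after the deadline of 22, so it is not possible.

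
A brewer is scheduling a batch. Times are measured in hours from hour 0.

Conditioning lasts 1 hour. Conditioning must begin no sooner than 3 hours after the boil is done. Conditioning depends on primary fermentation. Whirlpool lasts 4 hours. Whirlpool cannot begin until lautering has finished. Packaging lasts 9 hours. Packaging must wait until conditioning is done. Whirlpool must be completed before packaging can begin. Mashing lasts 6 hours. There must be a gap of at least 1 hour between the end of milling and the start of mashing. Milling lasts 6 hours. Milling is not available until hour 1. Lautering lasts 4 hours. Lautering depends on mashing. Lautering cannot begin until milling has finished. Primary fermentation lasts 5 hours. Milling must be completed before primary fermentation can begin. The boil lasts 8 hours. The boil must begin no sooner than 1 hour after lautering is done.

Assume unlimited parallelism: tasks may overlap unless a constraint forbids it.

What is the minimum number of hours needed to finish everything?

Milling waits on its own release at hour 1, so it starts at hour 1 and finishes at 1 + 6 = hour 7.
Primary fermentation waits on milling (finishes hour 7), so it starts at hour 7 and finishes at 7 + 5 = hour 12.
After milling (finishes hour 7, plus 1-hour gap → hour 8), mashing can start at hour 8 and finishes at hour 14.
Lautering cannot start until mashing (finishes hour 14); milling (finishes hour 7). The controlling bound is hour 14, so lautering finishes at 14 + 4 = hour 18.
Whirlpool waits on lautering (finishes hour 18), so it starts at hour 18 and finishes at 18 + 4 = hour 22.
The boil waits on lautering (finishes hour 18, plus 1-hour gap → hour 19), so it starts at hour 19 and finishes at 19 + 8 = hour 27.
Conditioning needs all of the boil (finishes hour 27, plus 3-hour gap → hour 30); primary fermentation (finishes hour 12). That puts its earliest start at hour 30; it finishes at 30 + 1 = hour 31.
Packaging has to wait for conditioning (finishes hour 31); whirlpool (finishes hour 22). The latest of these is hour 31, so packaging runs hour 31 to 31 + 9 = hour 40.
All tasks are finished once the last one completes. Finish times: Milling at 7, Mashing at 14, Lautering at 18, The boil at 27, Whirlpool at 22, Primary fermentation at 12, Conditioning at 31, Packaging at 40. The latest is hour 40.

40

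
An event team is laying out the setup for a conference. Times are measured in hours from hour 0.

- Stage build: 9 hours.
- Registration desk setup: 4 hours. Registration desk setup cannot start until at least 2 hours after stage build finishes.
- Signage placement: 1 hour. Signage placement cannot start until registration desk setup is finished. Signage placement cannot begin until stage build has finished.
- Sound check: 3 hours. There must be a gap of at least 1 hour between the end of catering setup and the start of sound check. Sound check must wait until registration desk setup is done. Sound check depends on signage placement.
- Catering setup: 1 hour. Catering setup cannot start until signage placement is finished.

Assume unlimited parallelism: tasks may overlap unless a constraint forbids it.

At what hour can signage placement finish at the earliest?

16

Stage build has no prerequisites, so it starts at hour 0 and finishes at hour 9.
After stage build (finishes hour 9, plus 2-hour gap → hour 11), registration desk setup can start at hour 11 and finishes at hour 15.
Signage placement has to wait for registration desk setup (finishes hour 15); stage build (finishes hour 9). The latest of these is hour 15, so signage placement runs hour 15 to 15 + 1 = hour 16.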